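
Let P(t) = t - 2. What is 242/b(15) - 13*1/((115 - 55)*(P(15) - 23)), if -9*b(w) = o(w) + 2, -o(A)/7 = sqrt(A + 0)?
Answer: 2623103/438600 + 15246*sqrt(15)/731 ≈ 86.757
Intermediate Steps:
o(A) = -7*sqrt(A) (o(A) = -7*sqrt(A + 0) = -7*sqrt(A))
P(t) = -2 + t
b(w) = -2/9 + 7*sqrt(w)/9 (b(w) = -(-7*sqrt(w) + 2)/9 = -(2 - 7*sqrt(w))/9 = -2/9 + 7*sqrt(w)/9)
242/b(15) - 13*1/((115 - 55)*(P(15) - 23)) = 242/(-2/9 + 7*sqrt(15)/9) - 13*1/((115 - 55)*((-2 + 15) - 23)) = 242/(-2/9 + 7*sqrt(15)/9) - 13*1/(60*(13 - 23)) = 242/(-2/9 + 7*sqrt(15)/9) - 13/((-10*60)) = 242/(-2/9 + 7*sqrt(15)/9) - 13/(-600) = 242/(-2/9 + 7*sqrt(15)/9) - 13*(-1/600) = 242/(-2/9 + 7*sqrt(15)/9) + 13/600 = 13/600 + 242/(-2/9 + 7*sqrt(15)/9)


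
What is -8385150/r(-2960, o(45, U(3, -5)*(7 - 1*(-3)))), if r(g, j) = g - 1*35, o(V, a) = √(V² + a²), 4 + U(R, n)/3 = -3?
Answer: 1677030/599 ≈ 2799.7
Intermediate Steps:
U(R, n) = -21 (U(R, n) = -12 + 3*(-3) = -12 - 9 = -21)
r(g, j) = -35 + g (r(g, j) = g - 35 = -35 + g)
-8385150/r(-2960, o(45, U(3, -5)*(7 - 1*(-3)))) = -8385150/(-35 - 2960) = -8385150/(-2995) = -8385150*(-1/2995) = 1677030/599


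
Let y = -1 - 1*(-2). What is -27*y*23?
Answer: -621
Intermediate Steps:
y = 1 (y = -1 + 2 = 1)
-27*y*23 = -27*1*23 = -27*23 = -621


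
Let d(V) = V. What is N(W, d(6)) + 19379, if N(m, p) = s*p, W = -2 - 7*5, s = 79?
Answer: 19853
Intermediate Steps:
W = -37 (W = -2 - 35 = -37)
N(m, p) = 79*p
N(W, d(6)) + 19379 = 79*6 + 19379 = 474 + 19379 = 19853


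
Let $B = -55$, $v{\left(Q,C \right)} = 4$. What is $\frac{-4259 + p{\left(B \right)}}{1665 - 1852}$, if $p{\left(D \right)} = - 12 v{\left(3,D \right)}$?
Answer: $\frac{4307}{187} \approx 23.032$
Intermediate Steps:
$p{\left(D \right)} = -48$ ($p{\left(D \right)} = \left(-12\right) 4 = -48$)
$\frac{-4259 + p{\left(B \right)}}{1665 - 1852} = \frac{-4259 - 48}{1665 - 1852} = - \frac{4307}{-187} = \left(-4307\right) \left(- \frac{1}{187}\right) = \frac{4307}{187}$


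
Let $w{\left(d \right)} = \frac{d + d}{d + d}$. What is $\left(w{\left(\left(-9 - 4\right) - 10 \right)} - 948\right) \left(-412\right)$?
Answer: $390164$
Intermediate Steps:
$w{\left(d \right)} = 1$ ($w{\left(d \right)} = \frac{2 d}{2 d} = 2 d \frac{1}{2 d} = 1$)
$\left(w{\left(\left(-9 - 4\right) - 10 \right)} - 948\right) \left(-412\right) = \left(1 - 948\right) \left(-412\right) = \left(-947\right) \left(-412\right) = 390164$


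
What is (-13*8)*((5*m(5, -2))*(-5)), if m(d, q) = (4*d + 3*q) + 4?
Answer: 46800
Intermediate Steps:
m(d, q) = 4 + 3*q + 4*d (m(d, q) = (3*q + 4*d) + 4 = 4 + 3*q + 4*d)
(-13*8)*((5*m(5, -2))*(-5)) = (-13*8)*((5*(4 + 3*(-2) + 4*5))*(-5)) = -104*5*(4 - 6 + 20)*(-5) = -104*5*18*(-5) = -9360*(-5) = -104*(-450) = 46800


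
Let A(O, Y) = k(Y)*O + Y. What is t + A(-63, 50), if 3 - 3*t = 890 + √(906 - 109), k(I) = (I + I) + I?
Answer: -29087/3 - √797/3 ≈ -9705.1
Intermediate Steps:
k(I) = 3*I (k(I) = 2*I + I = 3*I)
A(O, Y) = Y + 3*O*Y (A(O, Y) = (3*Y)*O + Y = 3*O*Y + Y = Y + 3*O*Y)
t = -887/3 - √797/3 (t = 1 - (890 + √(906 - 109))/3 = 1 - (890 + √797)/3 = 1 + (-890/3 - √797/3) = -887/3 - √797/3 ≈ -305.08)
t + A(-63, 50) = (-887/3 - √797/3) + 50*(1 + 3*(-63)) = (-887/3 - √797/3) + 50*(1 - 189) = (-887/3 - √797/3) + 50*(-188) = (-887/3 - √797/3) - 9400 = -29087/3 - √797/3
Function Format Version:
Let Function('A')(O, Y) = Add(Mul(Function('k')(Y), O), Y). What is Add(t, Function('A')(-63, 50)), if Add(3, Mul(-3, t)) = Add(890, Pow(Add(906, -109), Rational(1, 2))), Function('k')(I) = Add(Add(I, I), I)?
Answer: Add(Rational(-29087, 3), Mul(Rational(-1, 3), Pow(797, Rational(1, 2)))) ≈ -9705.1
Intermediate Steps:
Function('k')(I) = Mul(3, I) (Function('k')(I) = Add(Mul(2, I), I) = Mul(3, I))
Function('A')(O, Y) = Add(Y, Mul(3, O, Y)) (Function('A')(O, Y) = Add(Mul(Mul(3, Y), O), Y) = Add(Mul(3, O, Y), Y) = Add(Y, Mul(3, O, Y)))
t = Add(Rational(-887, 3), Mul(Rational(-1, 3), Pow(797, Rational(1, 2)))) (t = Add(1, Mul(Rational(-1, 3), Add(890, Pow(Add(906, -109), Rational(1, 2))))) = Add(1, Mul(Rational(-1, 3), Add(890, Pow(797, Rational(1, 2))))) = Add(1, Add(Rational(-890, 3), Mul(Rational(-1, 3), Pow(797, Rational(1, 2))))) = Add(Rational(-887, 3), Mul(Rational(-1, 3), Pow(797, Rational(1, 2)))) ≈ -305.08)
Add(t, Function('A')(-63, 50)) = Add(Add(Rational(-887, 3), Mul(Rational(-1, 3), Pow(797, Rational(1, 2)))), Mul(50, Add(1, Mul(3, -63)))) = Add(Add(Rational(-887, 3), Mul(Rational(-1, 3), Pow(797, Rational(1, 2)))), Mul(50, Add(1, -189))) = Add(Add(Rational(-887, 3), Mul(Rational(-1, 3), Pow(797, Rational(1, 2)))), Mul(50, -188)) = Add(Add(Rational(-887, 3), Mul(Rational(-1, 3), Pow(797, Rational(1, 2)))), -9400) = Add(Rational(-29087, 3), Mul(Rational(-1, 3), Pow(797, Rational(1, 2))))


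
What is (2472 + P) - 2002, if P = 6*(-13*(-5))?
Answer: 860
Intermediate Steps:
P = 390 (P = 6*65 = 390)
(2472 + P) - 2002 = (2472 + 390) - 2002 = 2862 - 2002 = 860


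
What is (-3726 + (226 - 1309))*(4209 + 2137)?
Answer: -30517914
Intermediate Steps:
(-3726 + (226 - 1309))*(4209 + 2137) = (-3726 - 1083)*6346 = -4809*6346 = -30517914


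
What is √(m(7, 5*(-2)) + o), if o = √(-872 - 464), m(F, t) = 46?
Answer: √(46 + 2*I*√334) ≈ 7.2372 + 2.5252*I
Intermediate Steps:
o = 2*I*√334 (o = √(-1336) = 2*I*√334 ≈ 36.551*I)
√(m(7, 5*(-2)) + o) = √(46 + 2*I*√334)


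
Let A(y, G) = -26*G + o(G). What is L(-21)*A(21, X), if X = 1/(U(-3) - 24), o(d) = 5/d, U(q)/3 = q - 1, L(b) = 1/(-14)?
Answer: 461/36 ≈ 12.806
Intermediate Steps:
L(b) = -1/14
U(q) = -3 + 3*q (U(q) = 3*(q - 1) = 3*(-1 + q) = -3 + 3*q)
X = -1/36 (X = 1/((-3 + 3*(-3)) - 24) = 1/((-3 - 9) - 24) = 1/(-12 - 24) = 1/(-36) = -1/36 ≈ -0.027778)
A(y, G) = -26*G + 5/G
L(-21)*A(21, X) = -(-26*(-1/36) + 5/(-1/36))/14 = -(13/18 + 5*(-36))/14 = -(13/18 - 180)/14 = -1/14*(-3227/18) = 461/36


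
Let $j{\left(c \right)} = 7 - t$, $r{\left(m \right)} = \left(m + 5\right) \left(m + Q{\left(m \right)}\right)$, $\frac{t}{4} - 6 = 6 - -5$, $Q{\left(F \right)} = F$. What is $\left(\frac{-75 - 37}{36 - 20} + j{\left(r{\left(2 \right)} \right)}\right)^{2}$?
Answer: $4624$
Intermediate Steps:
$t = 68$ ($t = 24 + 4 \left(6 - -5\right) = 24 + 4 \left(6 + 5\right) = 24 + 4 \cdot 11 = 24 + 44 = 68$)
$r{\left(m \right)} = 2 m \left(5 + m\right)$ ($r{\left(m \right)} = \left(m + 5\right) \left(m + m\right) = \left(5 + m\right) 2 m = 2 m \left(5 + m\right)$)
$j{\left(c \right)} = -61$ ($j{\left(c \right)} = 7 - 68 = -61$)
$\left(\frac{-75 - 37}{36 - 20} + j{\left(r{\left(2 \right)} \right)}\right)^{2} = \left(\frac{-75 - 37}{36 - 20} - 61\right)^{2} = \left(- \frac{112}{16} - 61\right)^{2} = \left(\left(-112\right) \frac{1}{16} - 61\right)^{2} = \left(-7 - 61\right)^{2} = \left(-68\right)^{2} = 4624$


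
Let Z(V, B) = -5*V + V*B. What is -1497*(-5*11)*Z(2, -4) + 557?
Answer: -1481473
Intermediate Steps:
Z(V, B) = -5*V + B*V
-1497*(-5*11)*Z(2, -4) + 557 = -1497*(-5*11)*2*(-5 - 4) + 557 = -(-82335)*2*(-9) + 557 = -(-82335)*(-18) + 557 = -1497*990 + 557 = -1482030 + 557 = -1481473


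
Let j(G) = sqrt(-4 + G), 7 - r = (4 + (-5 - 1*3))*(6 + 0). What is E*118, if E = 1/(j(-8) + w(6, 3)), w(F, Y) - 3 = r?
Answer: 1003/292 - 59*I*sqrt(3)/292 ≈ 3.4349 - 0.34997*I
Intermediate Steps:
r = 31 (r = 7 - (4 + (-5 - 1*3))*(6 + 0) = 7 - (4 + (-5 - 3))*6 = 7 - (4 - 8)*6 = 7 - (-4)*6 = 7 - 1*(-24) = 7 + 24 = 31)
w(F, Y) = 34 (w(F, Y) = 3 + 31 = 34)
E = 1/(34 + 2*I*sqrt(3)) (E = 1/(sqrt(-4 - 8) + 34) = 1/(sqrt(-12) + 34) = 1/(2*I*sqrt(3) + 34) = 1/(34 + 2*I*sqrt(3)) ≈ 0.02911 - 0.0029658*I)
E*118 = (17/584 - I*sqrt(3)/584)*118 = 1003/292 - 59*I*sqrt(3)/292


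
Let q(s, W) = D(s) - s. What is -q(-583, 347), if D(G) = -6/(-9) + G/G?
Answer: -1754/3 ≈ -584.67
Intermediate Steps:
D(G) = 5/3 (D(G) = -6*(-⅑) + 1 = ⅔ + 1 = 5/3)
q(s, W) = 5/3 - s
-q(-583, 347) = -(5/3 - 1*(-583)) = -(5/3 + 583) = -1*1754/3 = -1754/3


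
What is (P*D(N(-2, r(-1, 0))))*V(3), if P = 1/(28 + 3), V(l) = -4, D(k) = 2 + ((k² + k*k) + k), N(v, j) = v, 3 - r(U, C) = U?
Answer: -32/31 ≈ -1.0323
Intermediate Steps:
r(U, C) = 3 - U
D(k) = 2 + k + 2*k² (D(k) = 2 + ((k² + k²) + k) = 2 + (2*k² + k) = 2 + (k + 2*k²) = 2 + k + 2*k²)
P = 1/31 ≈ 0.032258
(P*D(N(-2, r(-1, 0))))*V(3) = ((2 - 2 + 2*(-2)²)/31)*(-4) = ((2 - 2 + 2*4)/31)*(-4) = ((2 - 2 + 8)/31)*(-4) = ((1/31)*8)*(-4) = (8/31)*(-4) = -32/31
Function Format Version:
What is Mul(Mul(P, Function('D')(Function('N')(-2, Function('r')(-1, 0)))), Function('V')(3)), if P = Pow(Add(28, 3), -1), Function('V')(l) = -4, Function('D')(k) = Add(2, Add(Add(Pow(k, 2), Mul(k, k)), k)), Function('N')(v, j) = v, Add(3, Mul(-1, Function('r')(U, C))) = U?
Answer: Rational(-32, 31) ≈ -1.0323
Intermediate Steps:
Function('r')(U, C) = Add(3, Mul(-1, U))
Function('D')(k) = Add(2, k, Mul(2, Pow(k, 2))) (Function('D')(k) = Add(2, Add(Add(Pow(k, 2), Pow(k, 2)), k)) = Add(2, Add(Mul(2, Pow(k, 2)), k)) = Add(2, Add(k, Mul(2, Pow(k, 2)))) = Add(2, k, Mul(2, Pow(k, 2))))
P = Rational(1, 31) (P = Pow(31, -1) = Rational(1, 31) ≈ 0.032258)
Mul(Mul(P, Function('D')(Function('N')(-2, Function('r')(-1, 0)))), Function('V')(3)) = Mul(Mul(Rational(1, 31), Add(2, -2, Mul(2, Pow(-2, 2)))), -4) = Mul(Mul(Rational(1, 31), Add(2, -2, Mul(2, 4))), -4) = Mul(Mul(Rational(1, 31), Add(2, -2, 8)), -4) = Mul(Mul(Rational(1, 31), 8), -4) = Mul(Rational(8, 31), -4) = Rational(-32, 31)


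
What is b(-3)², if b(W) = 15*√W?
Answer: -675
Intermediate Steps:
b(-3)² = (15*√(-3))² = (15*(I*√3))² = (15*I*√3)² = -675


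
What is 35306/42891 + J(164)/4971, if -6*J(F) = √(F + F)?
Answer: 35306/42891 - √82/14913 ≈ 0.82255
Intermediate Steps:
J(F) = -√2*√F/6 (J(F) = -√(F + F)/6 = -√2*√F/6)
35306/42891 + J(164)/4971 = 35306/42891 - √2*√164/6/4971 = 35306*(1/42891) - √2*2*√41/6*(1/4971) = 35306/42891 - √82/3*(1/4971) = 35306/42891 - √82/14913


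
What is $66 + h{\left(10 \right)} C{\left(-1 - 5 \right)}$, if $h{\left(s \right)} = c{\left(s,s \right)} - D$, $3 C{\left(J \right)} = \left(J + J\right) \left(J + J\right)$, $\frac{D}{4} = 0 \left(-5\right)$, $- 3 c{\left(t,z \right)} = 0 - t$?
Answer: $226$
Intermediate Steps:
$c{\left(t,z \right)} = \frac{t}{3}$ ($c{\left(t,z \right)} = - \frac{0 - t}{3} = - \frac{\left(-1\right) t}{3} = \frac{t}{3}$)
$D = 0$ ($D = 4 \cdot 0 \left(-5\right) = 4 \cdot 0 = 0$)
$C{\left(J \right)} = \frac{4 J^{2}}{3}$ ($C{\left(J \right)} = \frac{\left(J + J\right) \left(J + J\right)}{3} = \frac{2 J 2 J}{3} = \frac{4 J^{2}}{3}$)
$h{\left(s \right)} = \frac{s}{3}$ ($h{\left(s \right)} = \frac{s}{3} - 0 = \frac{s}{3} + 0 = \frac{s}{3}$)
$66 + h{\left(10 \right)} C{\left(-1 - 5 \right)} = 66 + \frac{1}{3} \cdot 10 \frac{4 \left(-1 - 5\right)^{2}}{3} = 66 + \frac{10 \frac{4 \left(-1 - 5\right)^{2}}{3}}{3} = 66 + \frac{10 \frac{4 \left(-6\right)^{2}}{3}}{3} = 66 + \frac{10 \cdot \frac{4}{3} \cdot 36}{3} = 66 + \frac{10}{3} \cdot 48 = 66 + 160 = 226$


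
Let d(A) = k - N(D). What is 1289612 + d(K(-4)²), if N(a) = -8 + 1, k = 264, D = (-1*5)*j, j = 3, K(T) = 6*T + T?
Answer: 1289883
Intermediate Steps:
K(T) = 7*T
D = -15 (D = -1*5*3 = -5*3 = -15)
N(a) = -7
d(A) = 271 (d(A) = 264 - 1*(-7) = 264 + 7 = 271)
1289612 + d(K(-4)²) = 1289612 + 271 = 1289883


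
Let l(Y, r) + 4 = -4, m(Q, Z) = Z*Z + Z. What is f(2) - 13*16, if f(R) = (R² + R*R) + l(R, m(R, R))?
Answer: -208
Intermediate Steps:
m(Q, Z) = Z + Z² (m(Q, Z) = Z² + Z = Z + Z²)
l(Y, r) = -8 (l(Y, r) = -4 - 4 = -8)
f(R) = -8 + 2*R² (f(R) = (R² + R*R) - 8 = (R² + R²) - 8 = 2*R² - 8 = -8 + 2*R²)
f(2) - 13*16 = (-8 + 2*2²) - 13*16 = (-8 + 2*4) - 208 = (-8 + 8) - 208 = 0 - 208 = -208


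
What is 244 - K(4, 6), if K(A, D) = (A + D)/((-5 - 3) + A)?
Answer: 493/2 ≈ 246.50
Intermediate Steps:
K(A, D) = (A + D)/(-8 + A)
244 - K(4, 6) = 244 - (4 + 6)/(-8 + 4) = 244 - 10/(-4) = 244 - (-1)*10/4 = 244 - 1*(-5/2) = 244 + 5/2 = 493/2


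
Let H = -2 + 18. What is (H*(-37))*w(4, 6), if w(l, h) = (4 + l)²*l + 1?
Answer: -152144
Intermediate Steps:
w(l, h) = 1 + l*(4 + l)² (w(l, h) = l*(4 + l)² + 1 = 1 + l*(4 + l)²)
H = 16
(H*(-37))*w(4, 6) = (16*(-37))*(1 + 4*(4 + 4)²) = -592*(1 + 4*8²) = -592*(1 + 4*64) = -592*(1 + 256) = -592*257 = -152144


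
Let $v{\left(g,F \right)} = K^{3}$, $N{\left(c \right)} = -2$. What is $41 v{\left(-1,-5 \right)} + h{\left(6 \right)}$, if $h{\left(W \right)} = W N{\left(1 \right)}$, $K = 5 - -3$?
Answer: $20980$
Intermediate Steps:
$K = 8$ ($K = 5 + 3 = 8$)
$h{\left(W \right)} = - 2 W$ ($h{\left(W \right)} = W \left(-2\right) = - 2 W$)
$v{\left(g,F \right)} = 512$ ($v{\left(g,F \right)} = 8^{3} = 512$)
$41 v{\left(-1,-5 \right)} + h{\left(6 \right)} = 41 \cdot 512 - 12 = 20992 - 12 = 20980$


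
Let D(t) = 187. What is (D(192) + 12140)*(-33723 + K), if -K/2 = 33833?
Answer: -1249822203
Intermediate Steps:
K = -67666 (K = -2*33833 = -67666)
(D(192) + 12140)*(-33723 + K) = (187 + 12140)*(-33723 - 67666) = 12327*(-101389) = -1249822203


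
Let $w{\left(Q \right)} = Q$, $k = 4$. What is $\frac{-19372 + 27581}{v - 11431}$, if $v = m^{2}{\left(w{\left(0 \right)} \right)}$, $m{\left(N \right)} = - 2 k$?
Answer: $- \frac{8209}{11367} \approx -0.72218$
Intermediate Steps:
$m{\left(N \right)} = -8$ ($m{\left(N \right)} = \left(-2\right) 4 = -8$)
$v = 64$ ($v = \left(-8\right)^{2} = 64$)
$\frac{-19372 + 27581}{v - 11431} = \frac{-19372 + 27581}{64 - 11431} = \frac{8209}{-11367} = 8209 \left(- \frac{1}{11367}\right) = - \frac{8209}{11367}$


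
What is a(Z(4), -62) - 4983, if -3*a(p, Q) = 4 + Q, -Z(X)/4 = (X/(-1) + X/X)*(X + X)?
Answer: -14891/3 ≈ -4963.7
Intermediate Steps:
Z(X) = -8*X*(1 - X) (Z(X) = -4*(X/(-1) + X/X)*(X + X) = -4*(X*(-1) + 1)*2*X = -4*(-X + 1)*2*X = -4*(1 - X)*2*X = -8*X*(1 - X))
a(p, Q) = -4/3 - Q/3 (a(p, Q) = -(4 + Q)/3 = -4/3 - Q/3)
a(Z(4), -62) - 4983 = (-4/3 - 1/3*(-62)) - 4983 = (-4/3 + 62/3) - 4983 = 58/3 - 4983 = -14891/3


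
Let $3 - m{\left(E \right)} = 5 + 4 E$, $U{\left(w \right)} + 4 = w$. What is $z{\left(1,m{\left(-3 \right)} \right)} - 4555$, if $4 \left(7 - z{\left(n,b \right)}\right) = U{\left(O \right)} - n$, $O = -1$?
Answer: $- \frac{9093}{2} \approx -4546.5$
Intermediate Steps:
$U{\left(w \right)} = -4 + w$
$m{\left(E \right)} = -2 - 4 E$ ($m{\left(E \right)} = 3 - \left(5 + 4 E\right) = -2 - 4 E$)
$z{\left(n,b \right)} = \frac{33}{4} + \frac{n}{4}$ ($z{\left(n,b \right)} = 7 - \frac{\left(-4 - 1\right) - n}{4} = 7 - \frac{-5 - n}{4} = 7 + \left(\frac{5}{4} + \frac{n}{4}\right) = \frac{33}{4} + \frac{n}{4}$)
$z{\left(1,m{\left(-3 \right)} \right)} - 4555 = \left(\frac{33}{4} + \frac{1}{4} \cdot 1\right) - 4555 = \left(\frac{33}{4} + \frac{1}{4}\right) - 4555 = \frac{17}{2} - 4555 = - \frac{9093}{2}$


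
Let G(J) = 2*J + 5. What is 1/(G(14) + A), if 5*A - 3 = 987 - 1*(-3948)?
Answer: 5/5103 ≈ 0.00097982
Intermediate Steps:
A = 4938/5 (A = ⅗ + (987 - 1*(-3948))/5 = ⅗ + (987 + 3948)/5 = ⅗ + (⅕)*4935 = ⅗ + 987 = 4938/5 ≈ 987.60)
G(J) = 5 + 2*J
1/(G(14) + A) = 1/((5 + 2*14) + 4938/5) = 1/((5 + 28) + 4938/5) = 1/(33 + 4938/5) = 1/(5103/5) = 5/5103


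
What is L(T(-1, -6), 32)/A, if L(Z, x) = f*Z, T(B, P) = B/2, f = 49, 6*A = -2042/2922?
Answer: 214767/1021 ≈ 210.35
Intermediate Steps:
A = -1021/8766 (A = (-2042/2922)/6 = (-2042*1/2922)/6 = (⅙)*(-1021/1461) = -1021/8766 ≈ -0.11647)
T(B, P) = B/2 (T(B, P) = B*(½) = B/2)
L(Z, x) = 49*Z
L(T(-1, -6), 32)/A = (49*((½)*(-1)))/(-1021/8766) = (49*(-½))*(-8766/1021) = -49/2*(-8766/1021) = 214767/1021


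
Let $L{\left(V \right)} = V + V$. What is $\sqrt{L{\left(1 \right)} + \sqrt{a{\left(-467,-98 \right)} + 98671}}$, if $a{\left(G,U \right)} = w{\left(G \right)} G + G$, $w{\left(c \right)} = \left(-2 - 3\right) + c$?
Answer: $\sqrt{2 + 2 \sqrt{79657}} \approx 23.801$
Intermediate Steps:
$w{\left(c \right)} = -5 + c$
$a{\left(G,U \right)} = G + G \left(-5 + G\right)$ ($a{\left(G,U \right)} = \left(-5 + G\right) G + G = G \left(-5 + G\right) + G = G + G \left(-5 + G\right)$)
$L{\left(V \right)} = 2 V$
$\sqrt{L{\left(1 \right)} + \sqrt{a{\left(-467,-98 \right)} + 98671}} = \sqrt{2 \cdot 1 + \sqrt{- 467 \left(-4 - 467\right) + 98671}} = \sqrt{2 + \sqrt{\left(-467\right) \left(-471\right) + 98671}} = \sqrt{2 + \sqrt{219957 + 98671}} = \sqrt{2 + \sqrt{318628}} = \sqrt{2 + 2 \sqrt{79657}}$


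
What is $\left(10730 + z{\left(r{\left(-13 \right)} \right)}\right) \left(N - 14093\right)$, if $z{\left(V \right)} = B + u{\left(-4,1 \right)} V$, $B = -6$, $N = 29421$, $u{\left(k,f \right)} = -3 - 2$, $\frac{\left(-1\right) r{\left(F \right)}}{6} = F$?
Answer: $158399552$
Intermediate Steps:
$r{\left(F \right)} = - 6 F$
$u{\left(k,f \right)} = -5$
$z{\left(V \right)} = -6 - 5 V$
$\left(10730 + z{\left(r{\left(-13 \right)} \right)}\right) \left(N - 14093\right) = \left(10730 - \left(6 + 5 \left(\left(-6\right) \left(-13\right)\right)\right)\right) \left(29421 - 14093\right) = \left(10730 - 396\right) 15328 = 10334 \cdot 15328 = 158399552$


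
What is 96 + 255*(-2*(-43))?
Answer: 22026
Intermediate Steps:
96 + 255*(-2*(-43)) = 96 + 255*86 = 96 + 21930 = 22026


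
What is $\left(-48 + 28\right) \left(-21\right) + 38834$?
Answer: $39254$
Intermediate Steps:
$\left(-48 + 28\right) \left(-21\right) + 38834 = \left(-20\right) \left(-21\right) + 38834 = 420 + 38834 = 39254$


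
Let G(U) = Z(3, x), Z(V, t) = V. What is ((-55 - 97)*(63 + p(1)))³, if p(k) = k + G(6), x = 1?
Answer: -1056221909504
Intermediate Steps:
G(U) = 3
p(k) = 3 + k (p(k) = k + 3 = 3 + k)
((-55 - 97)*(63 + p(1)))³ = ((-55 - 97)*(63 + (3 + 1)))³ = (-152*(63 + 4))³ = (-152*67)³ = (-10184)³ = -1056221909504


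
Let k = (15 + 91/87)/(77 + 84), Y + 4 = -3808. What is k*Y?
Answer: -5321552/14007 ≈ -379.92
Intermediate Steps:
Y = -3812 (Y = -4 - 3808 = -3812)
k = 1396/14007 (k = (15 + 91*(1/87))/161 = (15 + 91/87)*(1/161) = (1396/87)*(1/161) = 1396/14007 ≈ 0.099664)
k*Y = (1396/14007)*(-3812) = -5321552/14007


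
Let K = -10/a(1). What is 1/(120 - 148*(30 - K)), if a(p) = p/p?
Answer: -1/5800 ≈ -0.00017241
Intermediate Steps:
a(p) = 1
K = -10 (K = -10/1 = -10*1 = -10)
1/(120 - 148*(30 - K)) = 1/(120 - 148*(30 - 1*(-10))) = 1/(120 - 148*(30 + 10)) = 1/(120 - 148*40) = 1/(120 - 5920) = 1/(-5800) = -1/5800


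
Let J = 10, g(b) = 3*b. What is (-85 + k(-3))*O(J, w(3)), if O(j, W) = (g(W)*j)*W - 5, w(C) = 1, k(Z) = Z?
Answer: -2200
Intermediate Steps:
O(j, W) = -5 + 3*j*W² (O(j, W) = ((3*W)*j)*W - 5 = (3*W*j)*W - 5 = 3*j*W² - 5 = -5 + 3*j*W²)
(-85 + k(-3))*O(J, w(3)) = (-85 - 3)*(-5 + 3*10*1²) = -88*(-5 + 3*10*1) = -88*(-5 + 30) = -88*25 = -2200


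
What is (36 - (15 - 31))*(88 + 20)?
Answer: 5616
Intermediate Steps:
(36 - (15 - 31))*(88 + 20) = (36 - 1*(-16))*108 = (36 + 16)*108 = 52*108 = 5616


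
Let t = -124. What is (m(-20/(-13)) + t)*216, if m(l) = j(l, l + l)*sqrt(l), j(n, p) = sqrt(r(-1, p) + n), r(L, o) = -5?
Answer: -26784 + 6480*I/13 ≈ -26784.0 + 498.46*I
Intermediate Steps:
j(n, p) = sqrt(-5 + n)
m(l) = sqrt(l)*sqrt(-5 + l) (m(l) = sqrt(-5 + l)*sqrt(l) = sqrt(l)*sqrt(-5 + l))
(m(-20/(-13)) + t)*216 = (sqrt(-20/(-13))*sqrt(-5 - 20/(-13)) - 124)*216 = (sqrt(-20*(-1/13))*sqrt(-5 - 20*(-1/13)) - 124)*216 = (sqrt(20/13)*sqrt(-5 + 20/13) - 124)*216 = ((2*sqrt(65)/13)*sqrt(-45/13) - 124)*216 = ((2*sqrt(65)/13)*(3*I*sqrt(65)/13) - 124)*216 = (30*I/13 - 124)*216 = (-124 + 30*I/13)*216 = -26784 + 6480*I/13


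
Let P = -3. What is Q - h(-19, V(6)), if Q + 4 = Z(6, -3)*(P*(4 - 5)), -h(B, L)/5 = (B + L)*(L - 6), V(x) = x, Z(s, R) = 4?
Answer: 8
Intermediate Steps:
h(B, L) = -5*(-6 + L)*(B + L) (h(B, L) = -5*(B + L)*(L - 6) = -5*(B + L)*(-6 + L) = -5*(-6 + L)*(B + L))
Q = 8 (Q = -4 + 4*(-3*(4 - 5)) = -4 + 4*(-3*(-1)) = -4 + 4*3 = -4 + 12 = 8)
Q - h(-19, V(6)) = 8 - (-5*6**2 + 30*(-19) + 30*6 - 5*(-19)*6) = 8 - (-5*36 - 570 + 180 + 570) = 8 - (-180 - 570 + 180 + 570) = 8 - 1*0 = 8 + 0 = 8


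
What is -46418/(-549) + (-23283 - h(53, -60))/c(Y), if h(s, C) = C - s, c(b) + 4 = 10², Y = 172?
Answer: -1377367/8784 ≈ -156.80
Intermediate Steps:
c(b) = 96 (c(b) = -4 + 10² = -4 + 100 = 96)
-46418/(-549) + (-23283 - h(53, -60))/c(Y) = -46418/(-549) + (-23283 - (-60 - 1*53))/96 = -46418*(-1/549) + (-23283 - (-60 - 53))*(1/96) = 46418/549 + (-23283 - 1*(-113))*(1/96) = 46418/549 + (-23283 + 113)*(1/96) = 46418/549 - 23170*1/96 = 46418/549 - 11585/48 = -1377367/8784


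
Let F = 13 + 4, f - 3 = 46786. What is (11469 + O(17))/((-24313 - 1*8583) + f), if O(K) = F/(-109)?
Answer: 1250104/1514337 ≈ 0.82551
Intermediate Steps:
f = 46789 (f = 3 + 46786 = 46789)
F = 17
O(K) = -17/109 (O(K) = 17/(-109) = 17*(-1/109) = -17/109)
(11469 + O(17))/((-24313 - 1*8583) + f) = (11469 - 17/109)/((-24313 - 1*8583) + 46789) = 1250104/(109*((-24313 - 8583) + 46789)) = 1250104/(109*(-32896 + 46789)) = (1250104/109)/13893 = (1250104/109)*(1/13893) = 1250104/1514337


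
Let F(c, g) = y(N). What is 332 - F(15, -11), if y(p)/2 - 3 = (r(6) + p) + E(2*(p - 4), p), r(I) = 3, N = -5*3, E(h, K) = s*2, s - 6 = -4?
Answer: 342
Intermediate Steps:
s = 2 (s = 6 - 4 = 2)
E(h, K) = 4 (E(h, K) = 2*2 = 4)
N = -15
y(p) = 20 + 2*p (y(p) = 6 + 2*((3 + p) + 4) = 6 + 2*(7 + p) = 6 + (14 + 2*p) = 20 + 2*p)
F(c, g) = -10 (F(c, g) = 20 + 2*(-15) = 20 - 30 = -10)
332 - F(15, -11) = 332 - 1*(-10) = 332 + 10 = 342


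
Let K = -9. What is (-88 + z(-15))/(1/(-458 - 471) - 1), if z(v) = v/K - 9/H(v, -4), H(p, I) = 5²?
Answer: 3020179/34875 ≈ 86.600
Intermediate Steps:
H(p, I) = 25
z(v) = -9/25 - v/9 (z(v) = v/(-9) - 9/25 = v*(-⅑) - 9*1/25 = -v/9 - 9/25 = -9/25 - v/9)
(-88 + z(-15))/(1/(-458 - 471) - 1) = (-88 + (-9/25 - ⅑*(-15)))/(1/(-458 - 471) - 1) = (-88 + (-9/25 + 5/3))/(1/(-929) - 1) = (-88 + 98/75)/(-1/929 - 1) = -6502/(75*(-930/929)) = -6502/75*(-929/930) = 3020179/34875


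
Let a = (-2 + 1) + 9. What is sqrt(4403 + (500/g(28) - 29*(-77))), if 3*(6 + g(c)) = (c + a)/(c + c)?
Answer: 2*sqrt(132629)/9 ≈ 80.929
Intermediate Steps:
a = 8 (a = -1 + 9 = 8)
g(c) = -6 + (8 + c)/(6*c) (g(c) = -6 + ((c + 8)/(c + c))/3 = -6 + ((8 + c)/((2*c)))/3 = -6 + ((8 + c)*(1/(2*c)))/3 = -6 + ((8 + c)/(2*c))/3 = -6 + (8 + c)/(6*c))
sqrt(4403 + (500/g(28) - 29*(-77))) = sqrt(4403 + (500/(((1/6)*(8 - 35*28)/28)) - 29*(-77))) = sqrt(4403 + (500/(((1/6)*(1/28)*(8 - 980))) + 2233)) = sqrt(4403 + (500/(((1/6)*(1/28)*(-972))) + 2233)) = sqrt(4403 + (500/(-81/14) + 2233)) = sqrt(4403 + (500*(-14/81) + 2233)) = sqrt(4403 + (-7000/81 + 2233)) = sqrt(4403 + 173873/81) = sqrt(530516/81) = 2*sqrt(132629)/9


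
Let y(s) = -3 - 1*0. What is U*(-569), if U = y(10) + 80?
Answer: -43813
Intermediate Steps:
y(s) = -3 (y(s) = -3 + 0 = -3)
U = 77 (U = -3 + 80 = 77)
U*(-569) = 77*(-569) = -43813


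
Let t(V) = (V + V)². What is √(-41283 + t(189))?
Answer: 3*√11289 ≈ 318.75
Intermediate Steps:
t(V) = 4*V² (t(V) = (2*V)² = 4*V²)
√(-41283 + t(189)) = √(-41283 + 4*189²) = √(-41283 + 4*35721) = √(-41283 + 142884) = √101601 = 3*√11289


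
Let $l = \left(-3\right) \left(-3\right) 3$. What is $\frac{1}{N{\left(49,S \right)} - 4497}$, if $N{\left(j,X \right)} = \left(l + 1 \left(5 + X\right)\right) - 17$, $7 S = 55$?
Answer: $- \frac{7}{31319} \approx -0.00022351$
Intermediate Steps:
$l = 27$ ($l = 9 \cdot 3 = 27$)
$S = \frac{55}{7}$ ($S = \frac{1}{7} \cdot 55 = \frac{55}{7} \approx 7.8571$)
$N{\left(j,X \right)} = 15 + X$ ($N{\left(j,X \right)} = \left(27 + 1 \left(5 + X\right)\right) - 17 = \left(27 + \left(5 + X\right)\right) - 17 = \left(32 + X\right) - 17 = 15 + X$)
$\frac{1}{N{\left(49,S \right)} - 4497} = \frac{1}{\left(15 + \frac{55}{7}\right) - 4497} = \frac{1}{\frac{160}{7} - 4497} = \frac{1}{- \frac{31319}{7}} = - \frac{7}{31319}$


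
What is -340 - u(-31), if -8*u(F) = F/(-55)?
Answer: -149569/440 ≈ -339.93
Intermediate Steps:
u(F) = F/440 (u(F) = -F/(8*(-55)) = -F*(-1)/(8*55) = -(-1)*F/440 = F/440)
-340 - u(-31) = -340 - (-31)/440 = -340 - 1*(-31/440) = -340 + 31/440 = -149569/440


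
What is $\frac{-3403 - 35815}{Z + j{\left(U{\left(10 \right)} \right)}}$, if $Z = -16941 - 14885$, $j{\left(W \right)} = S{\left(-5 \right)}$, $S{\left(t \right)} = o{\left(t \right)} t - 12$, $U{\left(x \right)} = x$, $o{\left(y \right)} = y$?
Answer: $\frac{39218}{31813} \approx 1.2328$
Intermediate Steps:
$S{\left(t \right)} = -12 + t^{2}$ ($S{\left(t \right)} = t t - 12 = t^{2} - 12 = -12 + t^{2}$)
$j{\left(W \right)} = 13$ ($j{\left(W \right)} = -12 + \left(-5\right)^{2} = -12 + 25 = 13$)
$Z = -31826$
$\frac{-3403 - 35815}{Z + j{\left(U{\left(10 \right)} \right)}} = \frac{-3403 - 35815}{-31826 + 13} = - \frac{39218}{-31813} = \left(-39218\right) \left(- \frac{1}{31813}\right) = \frac{39218}{31813}$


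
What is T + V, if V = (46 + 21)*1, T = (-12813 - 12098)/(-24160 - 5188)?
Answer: 68663/1012 ≈ 67.849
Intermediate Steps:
T = 859/1012 (T = -24911/(-29348) = -24911*(-1/29348) = 859/1012 ≈ 0.84881)
V = 67 (V = 67*1 = 67)
T + V = 859/1012 + 67 = 68663/1012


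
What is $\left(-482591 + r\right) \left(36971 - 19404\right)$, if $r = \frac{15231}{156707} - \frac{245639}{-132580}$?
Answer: $- \frac{176133301636424803869}{20776214060} \approx -8.4776 \cdot 10^{9}$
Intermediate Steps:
$r = \frac{40512676753}{20776214060}$ ($r = 15231 \cdot \frac{1}{156707} - - \frac{245639}{132580} = \frac{15231}{156707} + \frac{245639}{132580} = \frac{40512676753}{20776214060} \approx 1.95$)
$\left(-482591 + r\right) \left(36971 - 19404\right) = \left(-482591 + \frac{40512676753}{20776214060}\right) \left(36971 - 19404\right) = \left(- \frac{10026373406752707}{20776214060}\right) 17567 = - \frac{176133301636424803869}{20776214060}$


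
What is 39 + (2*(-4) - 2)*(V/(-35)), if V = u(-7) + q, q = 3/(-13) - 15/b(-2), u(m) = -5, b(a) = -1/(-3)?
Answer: 2243/91 ≈ 24.648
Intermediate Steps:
b(a) = 1/3 (b(a) = -1*(-1/3) = 1/3)
q = -588/13 (q = 3/(-13) - 15/1/3 = 3*(-1/13) - 15*3 = -3/13 - 45 = -588/13 ≈ -45.231)
V = -653/13 (V = -5 - 588/13 = -653/13 ≈ -50.231)
39 + (2*(-4) - 2)*(V/(-35)) = 39 + (2*(-4) - 2)*(-653/13/(-35)) = 39 + (-8 - 2)*(-653/13*(-1/35)) = 39 - 10*653/455 = 39 - 1306/91 = 2243/91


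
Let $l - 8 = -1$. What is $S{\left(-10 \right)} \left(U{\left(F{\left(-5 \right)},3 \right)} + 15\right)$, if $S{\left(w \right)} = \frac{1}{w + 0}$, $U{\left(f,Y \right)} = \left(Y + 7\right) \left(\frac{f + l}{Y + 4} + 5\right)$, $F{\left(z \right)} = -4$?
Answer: $- \frac{97}{14} \approx -6.9286$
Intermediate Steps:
$l = 7$ ($l = 8 - 1 = 7$)
$U{\left(f,Y \right)} = \left(5 + \frac{7 + f}{4 + Y}\right) \left(7 + Y\right)$ ($U{\left(f,Y \right)} = \left(Y + 7\right) \left(\frac{f + 7}{Y + 4} + 5\right) = \left(7 + Y\right) \left(\frac{7 + f}{4 + Y} + 5\right) = \left(7 + Y\right) \left(5 + \frac{7 + f}{4 + Y}\right) = \left(5 + \frac{7 + f}{4 + Y}\right) \left(7 + Y\right)$)
$S{\left(w \right)} = \frac{1}{w}$
$S{\left(-10 \right)} \left(U{\left(F{\left(-5 \right)},3 \right)} + 15\right) = \frac{\frac{189 + 5 \cdot 3^{2} + 7 \left(-4\right) + 62 \cdot 3 + 3 \left(-4\right)}{4 + 3} + 15}{-10} = - \frac{\frac{189 + 5 \cdot 9 - 28 + 186 - 12}{7} + 15}{10} = - \frac{\frac{189 + 45 - 28 + 186 - 12}{7} + 15}{10} = - \frac{\frac{1}{7} \cdot 380 + 15}{10} = - \frac{\frac{380}{7} + 15}{10} = \left(- \frac{1}{10}\right) \frac{485}{7} = - \frac{97}{14}$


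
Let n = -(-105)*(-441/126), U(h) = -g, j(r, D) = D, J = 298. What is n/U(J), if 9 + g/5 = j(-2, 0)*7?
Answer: -49/6 ≈ -8.1667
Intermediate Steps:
g = -45 (g = -45 + 5*(0*7) = -45 + 5*0 = -45 + 0 = -45)
U(h) = 45 (U(h) = -1*(-45) = 45)
n = -735/2 (n = -(-105)*(-441*1/126) = -(-105)*(-7)/2 = -1*735/2 = -735/2 ≈ -367.50)
n/U(J) = -735/2/45 = -735/2*1/45 = -49/6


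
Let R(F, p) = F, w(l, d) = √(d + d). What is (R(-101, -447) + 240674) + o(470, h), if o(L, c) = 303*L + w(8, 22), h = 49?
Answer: 382983 + 2*√11 ≈ 3.8299e+5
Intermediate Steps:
w(l, d) = √2*√d (w(l, d) = √(2*d) = √2*√d)
o(L, c) = 2*√11 + 303*L (o(L, c) = 303*L + √2*√22 = 303*L + 2*√11 = 2*√11 + 303*L)
(R(-101, -447) + 240674) + o(470, h) = (-101 + 240674) + (2*√11 + 303*470) = 240573 + (2*√11 + 142410) = 240573 + (142410 + 2*√11) = 382983 + 2*√11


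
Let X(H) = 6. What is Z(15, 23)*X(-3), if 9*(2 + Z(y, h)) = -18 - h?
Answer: -118/3 ≈ -39.333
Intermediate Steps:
Z(y, h) = -4 - h/9 (Z(y, h) = -2 + (-18 - h)/9 = -2 + (-2 - h/9) = -4 - h/9)
Z(15, 23)*X(-3) = (-4 - ⅑*23)*6 = (-4 - 23/9)*6 = -59/9*6 = -118/3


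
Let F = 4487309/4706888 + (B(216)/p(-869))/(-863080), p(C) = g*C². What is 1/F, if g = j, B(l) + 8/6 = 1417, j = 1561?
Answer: 448950696528340270110/428006891407857950407 ≈ 1.0489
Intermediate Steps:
B(l) = 4247/3 (B(l) = -4/3 + 1417 = 4247/3)
g = 1561
p(C) = 1561*C²
F = 428006891407857950407/448950696528340270110 (F = 4487309/4706888 + (4247/(3*((1561*(-869)²))))/(-863080) = 4487309*(1/4706888) + (4247/(3*((1561*755161))))*(-1/863080) = 4487309/4706888 + ((4247/3)/1178806321)*(-1/863080) = 4487309/4706888 + ((4247/3)*(1/1178806321))*(-1/863080) = 4487309/4706888 + (4247/3536418963)*(-1/863080) = 4487309/4706888 - 4247/3052212478586040 = 428006891407857950407/448950696528340270110 ≈ 0.95335)
1/F = 1/(428006891407857950407/448950696528340270110) = 448950696528340270110/428006891407857950407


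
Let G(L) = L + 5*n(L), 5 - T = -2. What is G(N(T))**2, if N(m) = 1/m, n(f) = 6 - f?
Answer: 42436/49 ≈ 866.04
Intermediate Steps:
T = 7 (T = 5 - 1*(-2) = 5 + 2 = 7)
G(L) = 30 - 4*L (G(L) = L + 5*(6 - L) = L + (30 - 5*L) = 30 - 4*L)
G(N(T))**2 = (30 - 4/7)**2 = (206/7)**2 = 42436/49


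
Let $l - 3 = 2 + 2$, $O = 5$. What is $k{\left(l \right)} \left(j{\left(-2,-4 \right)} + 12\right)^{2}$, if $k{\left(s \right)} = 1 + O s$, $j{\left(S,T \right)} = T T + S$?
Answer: $24336$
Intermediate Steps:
$j{\left(S,T \right)} = S + T^{2}$ ($j{\left(S,T \right)} = T^{2} + S = S + T^{2}$)
$l = 7$ ($l = 3 + \left(2 + 2\right) = 3 + 4 = 7$)
$k{\left(s \right)} = 1 + 5 s$
$k{\left(l \right)} \left(j{\left(-2,-4 \right)} + 12\right)^{2} = \left(1 + 5 \cdot 7\right) \left(\left(-2 + \left(-4\right)^{2}\right) + 12\right)^{2} = \left(1 + 35\right) \left(\left(-2 + 16\right) + 12\right)^{2} = 36 \left(14 + 12\right)^{2} = 36 \cdot 26^{2} = 36 \cdot 676 = 24336$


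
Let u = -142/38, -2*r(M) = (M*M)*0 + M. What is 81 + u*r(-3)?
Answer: 2865/38 ≈ 75.395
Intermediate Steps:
r(M) = -M/2 (r(M) = -((M*M)*0 + M)/2 = -(M²*0 + M)/2 = -(0 + M)/2 = -M/2)
u = -71/19 (u = -142*1/38 = -71/19 ≈ -3.7368)
81 + u*r(-3) = 81 - (-71)*(-3)/38 = 81 - 71/19*3/2 = 81 - 213/38 = 2865/38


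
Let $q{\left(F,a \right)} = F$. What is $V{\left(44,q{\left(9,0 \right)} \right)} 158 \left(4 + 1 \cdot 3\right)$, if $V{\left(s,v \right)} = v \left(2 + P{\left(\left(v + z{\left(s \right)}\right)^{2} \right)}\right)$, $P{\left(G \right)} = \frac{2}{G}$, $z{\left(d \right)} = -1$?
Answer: $\frac{323505}{16} \approx 20219.0$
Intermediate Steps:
$V{\left(s,v \right)} = v \left(2 + \frac{2}{\left(-1 + v\right)^{2}}\right)$ ($V{\left(s,v \right)} = v \left(2 + \frac{2}{\left(v - 1\right)^{2}}\right) = v \left(2 + \frac{2}{\left(-1 + v\right)^{2}}\right)$)
$V{\left(44,q{\left(9,0 \right)} \right)} 158 \left(4 + 1 \cdot 3\right) = \left(2 \cdot 9 + 2 \cdot 9 \frac{1}{\left(-1 + 9\right)^{2}}\right) 158 \left(4 + 1 \cdot 3\right) = \left(18 + 2 \cdot 9 \cdot \frac{1}{64}\right) 158 \left(4 + 3\right) = \left(18 + 2 \cdot 9 \cdot \frac{1}{64}\right) 158 \cdot 7 = \left(18 + \frac{9}{32}\right) 1106 = \frac{585}{32} \cdot 1106 = \frac{323505}{16}$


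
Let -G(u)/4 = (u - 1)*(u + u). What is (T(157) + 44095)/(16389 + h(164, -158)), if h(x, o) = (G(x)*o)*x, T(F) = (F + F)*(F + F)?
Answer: 142691/5541453061 ≈ 2.5750e-5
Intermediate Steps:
G(u) = -8*u*(-1 + u) (G(u) = -4*(u - 1)*(u + u) = -4*(-1 + u)*2*u = -8*u*(-1 + u))
T(F) = 4*F² (T(F) = (2*F)*(2*F) = 4*F²)
h(x, o) = 8*o*x²*(1 - x) (h(x, o) = ((8*x*(1 - x))*o)*x = (8*o*x*(1 - x))*x = 8*o*x²*(1 - x))
(T(157) + 44095)/(16389 + h(164, -158)) = (4*157² + 44095)/(16389 + 8*(-158)*164²*(1 - 1*164)) = (4*24649 + 44095)/(16389 + 8*(-158)*26896*(1 - 164)) = (98596 + 44095)/(16389 + 8*(-158)*26896*(-163)) = 142691/(16389 + 5541436672) = 142691/5541453061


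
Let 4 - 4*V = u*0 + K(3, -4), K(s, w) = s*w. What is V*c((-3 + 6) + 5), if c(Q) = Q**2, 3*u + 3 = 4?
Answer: 256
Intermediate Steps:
u = 1/3 (u = -1 + (1/3)*4 = -1 + 4/3 = 1/3 ≈ 0.33333)
V = 4 (V = 1 - ((1/3)*0 + 3*(-4))/4 = 1 - (0 - 12)/4 = 1 - 1/4*(-12) = 1 + 3 = 4)
V*c((-3 + 6) + 5) = 4*((-3 + 6) + 5)**2 = 4*(3 + 5)**2 = 4*8**2 = 4*64 = 256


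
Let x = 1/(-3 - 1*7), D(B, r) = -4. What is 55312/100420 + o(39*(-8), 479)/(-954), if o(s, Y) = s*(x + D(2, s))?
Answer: -3153734/3991695 ≈ -0.79007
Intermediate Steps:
x = -⅒ (x = 1/(-3 - 7) = 1/(-10) = -⅒ ≈ -0.10000)
o(s, Y) = -41*s/10 (o(s, Y) = s*(-⅒ - 4) = s*(-41/10) = -41*s/10)
55312/100420 + o(39*(-8), 479)/(-954) = 55312/100420 - 1599*(-8)/10/(-954) = 55312*(1/100420) - 41/10*(-312)*(-1/954) = 13828/25105 + (6396/5)*(-1/954) = 13828/25105 - 1066/795 = -3153734/3991695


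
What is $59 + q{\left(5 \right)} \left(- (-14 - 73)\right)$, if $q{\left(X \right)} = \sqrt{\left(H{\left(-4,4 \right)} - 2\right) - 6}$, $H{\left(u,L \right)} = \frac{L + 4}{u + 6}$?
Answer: $59 + 174 i \approx 59.0 + 174.0 i$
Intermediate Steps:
$H{\left(u,L \right)} = \frac{4 + L}{6 + u}$
$q{\left(X \right)} = 2 i$ ($q{\left(X \right)} = \sqrt{\left(\frac{4 + 4}{6 - 4} - 2\right) - 6} = \sqrt{\left(\frac{1}{2} \cdot 8 - 2\right) - 6} = \sqrt{\left(4 - 2\right) - 6} = \sqrt{2 - 6} = \sqrt{-4} = 2 i$)
$59 + q{\left(5 \right)} \left(- (-14 - 73)\right) = 59 + 2 i \left(- (-14 - 73)\right) = 59 + 2 i \left(\left(-1\right) \left(-87\right)\right) = 59 + 2 i 87 = 59 + 174 i$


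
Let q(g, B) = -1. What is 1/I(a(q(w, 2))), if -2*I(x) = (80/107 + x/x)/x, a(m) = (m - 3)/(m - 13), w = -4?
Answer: -428/1309 ≈ -0.32697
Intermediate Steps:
a(m) = (-3 + m)/(-13 + m)
I(x) = -187/(214*x) (I(x) = -(80/107 + x/x)/(2*x) = -(80*(1/107) + 1)/(2*x) = -(80/107 + 1)/(2*x) = -187/(214*x))
1/I(a(q(w, 2))) = 1/(-187*(-13 - 1)/(-3 - 1)/214) = 1/(-187/(214*(-4/(-14)))) = 1/(-187/(214*((-1/14*(-4))))) = 1/(-187/(214*2/7)) = 1/(-187/214*7/2) = 1/(-1309/428) = -428/1309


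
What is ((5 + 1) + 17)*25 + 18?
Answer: 593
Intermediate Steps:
((5 + 1) + 17)*25 + 18 = (6 + 17)*25 + 18 = 23*25 + 18 = 575 + 18 = 593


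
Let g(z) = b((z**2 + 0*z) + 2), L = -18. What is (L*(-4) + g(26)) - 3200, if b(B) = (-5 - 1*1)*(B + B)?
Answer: -11264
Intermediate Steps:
b(B) = -12*B (b(B) = (-5 - 1)*(2*B) = -12*B)
g(z) = -24 - 12*z**2 (g(z) = -12*((z**2 + 0*z) + 2) = -12*((z**2 + 0) + 2) = -12*(z**2 + 2) = -12*(2 + z**2) = -24 - 12*z**2)
(L*(-4) + g(26)) - 3200 = (-18*(-4) + (-24 - 12*26**2)) - 3200 = (72 + (-24 - 12*676)) - 3200 = (72 + (-24 - 8112)) - 3200 = (72 - 8136) - 3200 = -8064 - 3200 = -11264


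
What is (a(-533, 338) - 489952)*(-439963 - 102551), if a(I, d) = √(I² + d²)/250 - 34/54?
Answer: 2392255448198/9 - 3526341*√2357/125 ≈ 2.6580e+11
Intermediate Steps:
a(I, d) = -17/27 + √(I² + d²)/250 (a(I, d) = √(I² + d²)*(1/250) - 34*1/54 = √(I² + d²)/250 - 17/27 = -17/27 + √(I² + d²)/250)
(a(-533, 338) - 489952)*(-439963 - 102551) = ((-17/27 + √((-533)² + 338²)/250) - 489952)*(-439963 - 102551) = ((-17/27 + √(284089 + 114244)/250) - 489952)*(-542514) = ((-17/27 + √398333/250) - 489952)*(-542514) = ((-17/27 + (13*√2357)/250) - 489952)*(-542514) = ((-17/27 + 13*√2357/250) - 489952)*(-542514) = (-13228721/27 + 13*√2357/250)*(-542514) = 2392255448198/9 - 3526341*√2357/125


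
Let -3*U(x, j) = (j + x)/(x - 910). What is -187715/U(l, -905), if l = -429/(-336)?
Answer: 19105069555/33739 ≈ 5.6626e+5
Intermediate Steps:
l = 143/112 (l = -429*(-1/336) = 143/112 ≈ 1.2768)
U(x, j) = -(j + x)/(3*(-910 + x)) (U(x, j) = -(j + x)/(3*(x - 910)) = -(j + x)/(3*(-910 + x)))
-187715/U(l, -905) = -187715*3*(-910 + 143/112)/(-1*(-905) - 1*143/112) = -187715*(-305331/(112*(905 - 143/112))) = -187715/((1/3)*(-112/101777)*(101217/112)) = -187715/(-33739/101777) = -187715*(-101777/33739) = 19105069555/33739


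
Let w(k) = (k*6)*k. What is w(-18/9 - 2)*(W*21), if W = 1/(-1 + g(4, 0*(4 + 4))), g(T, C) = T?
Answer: 672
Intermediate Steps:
w(k) = 6*k**2 (w(k) = (6*k)*k = 6*k**2)
W = 1/3 (W = 1/(-1 + 4) = 1/3 ≈ 0.33333)
w(-18/9 - 2)*(W*21) = (6*(-18/9 - 2)**2)*((1/3)*21) = (6*(-18*1/9 - 2)**2)*7 = (6*(-2 - 2)**2)*7 = (6*(-4)**2)*7 = (6*16)*7 = 96*7 = 672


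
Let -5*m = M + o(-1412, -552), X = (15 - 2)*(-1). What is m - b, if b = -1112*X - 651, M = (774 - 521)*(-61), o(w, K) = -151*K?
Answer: -136944/5 ≈ -27389.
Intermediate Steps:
X = -13 (X = 13*(-1) = -13)
M = -15433 (M = 253*(-61) = -15433)
b = 13805 (b = -1112*(-13) - 651 = 14456 - 651 = 13805)
m = -67919/5 (m = -(-15433 - 151*(-552))/5 = -(-15433 + 83352)/5 = -⅕*67919 = -67919/5 ≈ -13584.)
m - b = -67919/5 - 1*13805 = -67919/5 - 13805 = -136944/5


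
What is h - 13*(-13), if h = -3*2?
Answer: 163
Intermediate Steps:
h = -6
h - 13*(-13) = -6 - 13*(-13) = -6 + 169 = 163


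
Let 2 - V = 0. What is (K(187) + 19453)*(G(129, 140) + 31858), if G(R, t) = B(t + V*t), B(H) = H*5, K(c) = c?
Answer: 666935120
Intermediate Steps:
V = 2 (V = 2 - 1*0 = 2 + 0 = 2)
B(H) = 5*H
G(R, t) = 15*t (G(R, t) = 5*(t + 2*t) = 5*(3*t) = 15*t)
(K(187) + 19453)*(G(129, 140) + 31858) = (187 + 19453)*(15*140 + 31858) = 19640*(2100 + 31858) = 19640*33958 = 666935120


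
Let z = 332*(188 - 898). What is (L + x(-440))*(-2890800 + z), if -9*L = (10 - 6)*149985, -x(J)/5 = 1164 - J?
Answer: 233488513600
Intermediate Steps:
x(J) = -5820 + 5*J (x(J) = -5*(1164 - J) = -5820 + 5*J)
z = -235720 (z = 332*(-710) = -235720)
L = -66660 (L = -(10 - 6)*149985/9 = -4*149985/9 = -⅑*599940 = -66660)
(L + x(-440))*(-2890800 + z) = (-66660 + (-5820 + 5*(-440)))*(-2890800 - 235720) = (-66660 + (-5820 - 2200))*(-3126520) = (-66660 - 8020)*(-3126520) = -74680*(-3126520) = 233488513600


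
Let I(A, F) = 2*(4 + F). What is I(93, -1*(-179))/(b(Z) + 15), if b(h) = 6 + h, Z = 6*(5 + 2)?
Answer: 122/21 ≈ 5.8095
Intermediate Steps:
Z = 42 (Z = 6*7 = 42)
I(A, F) = 8 + 2*F
I(93, -1*(-179))/(b(Z) + 15) = (8 + 2*(-1*(-179)))/((6 + 42) + 15) = (8 + 2*179)/(48 + 15) = (8 + 358)/63 = (1/63)*366 = 122/21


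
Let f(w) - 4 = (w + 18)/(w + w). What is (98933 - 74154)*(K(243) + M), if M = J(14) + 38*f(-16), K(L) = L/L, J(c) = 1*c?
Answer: 32633943/8 ≈ 4.0792e+6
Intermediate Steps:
J(c) = c
f(w) = 4 + (18 + w)/(2*w) (f(w) = 4 + (w + 18)/(w + w) = 4 + (18 + w)/((2*w)) = 4 + (18 + w)*(1/(2*w)) = 4 + (18 + w)/(2*w))
K(L) = 1
M = 1309/8 (M = 14 + 38*(9/2 + 9/(-16)) = 14 + 38*(9/2 + 9*(-1/16)) = 14 + 38*(9/2 - 9/16) = 14 + 38*(63/16) = 14 + 1197/8 = 1309/8 ≈ 163.63)
(98933 - 74154)*(K(243) + M) = (98933 - 74154)*(1 + 1309/8) = 24779*(1317/8) = 32633943/8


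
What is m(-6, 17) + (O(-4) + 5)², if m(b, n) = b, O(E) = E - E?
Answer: 19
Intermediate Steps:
O(E) = 0
m(-6, 17) + (O(-4) + 5)² = -6 + (0 + 5)² = -6 + 5² = -6 + 25 = 19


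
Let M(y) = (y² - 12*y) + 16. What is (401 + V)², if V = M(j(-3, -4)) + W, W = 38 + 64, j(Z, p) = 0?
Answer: 269361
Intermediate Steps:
W = 102
M(y) = 16 + y² - 12*y
V = 118 (V = (16 + 0² - 12*0) + 102 = (16 + 0 + 0) + 102 = 16 + 102 = 118)
(401 + V)² = (401 + 118)² = 519² = 269361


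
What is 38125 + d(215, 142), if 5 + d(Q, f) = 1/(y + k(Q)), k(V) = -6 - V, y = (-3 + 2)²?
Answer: 8386399/220 ≈ 38120.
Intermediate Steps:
y = 1 (y = (-1)² = 1)
d(Q, f) = -5 + 1/(-5 - Q) (d(Q, f) = -5 + 1/(1 + (-6 - Q)) = -5 + 1/(-5 - Q))
38125 + d(215, 142) = 38125 + (-26 - 5*215)/(5 + 215) = 38125 + (-26 - 1075)/220 = 38125 + (1/220)*(-1101) = 38125 - 1101/220 = 8386399/220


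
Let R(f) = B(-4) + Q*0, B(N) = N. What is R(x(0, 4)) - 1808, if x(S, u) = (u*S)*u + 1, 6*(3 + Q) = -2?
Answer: -1812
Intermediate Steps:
Q = -10/3 (Q = -3 + (⅙)*(-2) = -3 - ⅓ = -10/3 ≈ -3.3333)
x(S, u) = 1 + S*u² (x(S, u) = (S*u)*u + 1 = S*u² + 1 = 1 + S*u²)
R(f) = -4 (R(f) = -4 - 10/3*0 = -4 + 0 = -4)
R(x(0, 4)) - 1808 = -4 - 1808 = -1812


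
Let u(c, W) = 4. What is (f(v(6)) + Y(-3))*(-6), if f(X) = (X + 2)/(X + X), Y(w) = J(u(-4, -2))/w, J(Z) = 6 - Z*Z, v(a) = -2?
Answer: -20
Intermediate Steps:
J(Z) = 6 - Z²
Y(w) = -10/w (Y(w) = (6 - 1*4²)/w = (6 - 1*16)/w = (6 - 16)/w = -10/w)
f(X) = (2 + X)/(2*X) (f(X) = (2 + X)/((2*X)) = (2 + X)*(1/(2*X)) = (2 + X)/(2*X))
(f(v(6)) + Y(-3))*(-6) = ((½)*(2 - 2)/(-2) - 10/(-3))*(-6) = ((½)*(-½)*0 - 10*(-⅓))*(-6) = (0 + 10/3)*(-6) = (10/3)*(-6) = -20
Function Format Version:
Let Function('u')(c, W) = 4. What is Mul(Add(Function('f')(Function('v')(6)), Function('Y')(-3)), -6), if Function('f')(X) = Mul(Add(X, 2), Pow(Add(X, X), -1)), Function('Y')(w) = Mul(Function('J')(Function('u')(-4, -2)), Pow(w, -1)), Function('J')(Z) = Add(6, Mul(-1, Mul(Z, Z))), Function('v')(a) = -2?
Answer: -20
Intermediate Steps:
Function('J')(Z) = Add(6, Mul(-1, Pow(Z, 2)))
Function('Y')(w) = Mul(-10, Pow(w, -1)) (Function('Y')(w) = Mul(Add(6, Mul(-1, Pow(4, 2))), Pow(w, -1)) = Mul(Add(6, Mul(-1, 16)), Pow(w, -1)) = Mul(Add(6, -16), Pow(w, -1)) = Mul(-10, Pow(w, -1)))
Function('f')(X) = Mul(Rational(1, 2), Pow(X, -1), Add(2, X)) (Function('f')(X) = Mul(Add(2, X), Pow(Mul(2, X), -1)) = Mul(Add(2, X), Mul(Rational(1, 2), Pow(X, -1))) = Mul(Rational(1, 2), Pow(X, -1), Add(2, X)))
Mul(Add(Function('f')(Function('v')(6)), Function('Y')(-3)), -6) = Mul(Add(Mul(Rational(1, 2), Pow(-2, -1), Add(2, -2)), Mul(-10, Pow(-3, -1))), -6) = Mul(Add(Mul(Rational(1, 2), Rational(-1, 2), 0), Mul(-10, Rational(-1, 3))), -6) = Mul(Add(0, Rational(10, 3)), -6) = Mul(Rational(10, 3), -6) = -20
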